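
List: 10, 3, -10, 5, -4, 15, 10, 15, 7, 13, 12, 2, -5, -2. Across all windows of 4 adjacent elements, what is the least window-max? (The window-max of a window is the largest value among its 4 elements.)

Each size-4 window and its max:
(10, 3, -10, 5) → max 10
(3, -10, 5, -4) → max 5
(-10, 5, -4, 15) → max 15
(5, -4, 15, 10) → max 15
(-4, 15, 10, 15) → max 15
(15, 10, 15, 7) → max 15
(10, 15, 7, 13) → max 15
(15, 7, 13, 12) → max 15
(7, 13, 12, 2) → max 13
(13, 12, 2, -5) → max 13
(12, 2, -5, -2) → max 12
Least of these is 5.

5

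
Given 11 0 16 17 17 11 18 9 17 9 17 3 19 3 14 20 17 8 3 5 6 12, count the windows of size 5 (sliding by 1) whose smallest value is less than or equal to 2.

[11, 0, 16, 17, 17] → min 0  ≤ 2 ✓
[0, 16, 17, 17, 11] → min 0  ≤ 2 ✓
[16, 17, 17, 11, 18] → min 11
[17, 17, 11, 18, 9] → min 9
[17, 11, 18, 9, 17] → min 9
[11, 18, 9, 17, 9] → min 9
[18, 9, 17, 9, 17] → min 9
[9, 17, 9, 17, 3] → min 3
[17, 9, 17, 3, 19] → min 3
[9, 17, 3, 19, 3] → min 3
[17, 3, 19, 3, 14] → min 3
[3, 19, 3, 14, 20] → min 3
[19, 3, 14, 20, 17] → min 3
[3, 14, 20, 17, 8] → min 3
[14, 20, 17, 8, 3] → min 3
[20, 17, 8, 3, 5] → min 3
[17, 8, 3, 5, 6] → min 3
[8, 3, 5, 6, 12] → min 3
2 windows satisfy the condition.

2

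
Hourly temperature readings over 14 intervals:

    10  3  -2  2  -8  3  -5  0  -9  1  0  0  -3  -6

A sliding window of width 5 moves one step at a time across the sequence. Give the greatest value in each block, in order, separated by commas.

(10, 3, -2, 2, -8) → max 10
(3, -2, 2, -8, 3) → max 3
(-2, 2, -8, 3, -5) → max 3
(2, -8, 3, -5, 0) → max 3
(-8, 3, -5, 0, -9) → max 3
(3, -5, 0, -9, 1) → max 3
(-5, 0, -9, 1, 0) → max 1
(0, -9, 1, 0, 0) → max 1
(-9, 1, 0, 0, -3) → max 1
(1, 0, 0, -3, -6) → max 1

10, 3, 3, 3, 3, 3, 1, 1, 1, 1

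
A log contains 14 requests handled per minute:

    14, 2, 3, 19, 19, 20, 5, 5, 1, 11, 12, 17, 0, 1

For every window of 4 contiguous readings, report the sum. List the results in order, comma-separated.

(14, 2, 3, 19) → sum 38
(2, 3, 19, 19) → sum 43
(3, 19, 19, 20) → sum 61
(19, 19, 20, 5) → sum 63
(19, 20, 5, 5) → sum 49
(20, 5, 5, 1) → sum 31
(5, 5, 1, 11) → sum 22
(5, 1, 11, 12) → sum 29
(1, 11, 12, 17) → sum 41
(11, 12, 17, 0) → sum 40
(12, 17, 0, 1) → sum 30

38, 43, 61, 63, 49, 31, 22, 29, 41, 40, 30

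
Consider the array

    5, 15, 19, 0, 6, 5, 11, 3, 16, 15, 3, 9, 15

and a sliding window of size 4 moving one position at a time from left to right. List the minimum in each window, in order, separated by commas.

Sliding a size-4 window across the 13 values:
5 15 19 0 → min 0
15 19 0 6 → min 0
19 0 6 5 → min 0
0 6 5 11 → min 0
6 5 11 3 → min 3
5 11 3 16 → min 3
11 3 16 15 → min 3
3 16 15 3 → min 3
16 15 3 9 → min 3
15 3 9 15 → min 3

0, 0, 0, 0, 3, 3, 3, 3, 3, 3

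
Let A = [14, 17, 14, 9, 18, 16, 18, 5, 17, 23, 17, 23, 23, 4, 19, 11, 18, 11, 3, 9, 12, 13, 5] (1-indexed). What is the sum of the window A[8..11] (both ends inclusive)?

62

Elements at indices 8..11: 5, 17, 23, 17
sum(5, 17, 23, 17) = 62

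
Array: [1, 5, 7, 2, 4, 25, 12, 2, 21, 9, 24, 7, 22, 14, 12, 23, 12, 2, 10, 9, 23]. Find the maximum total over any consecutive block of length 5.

1 5 7 2 4 → sum 19
5 7 2 4 25 → sum 43
7 2 4 25 12 → sum 50
2 4 25 12 2 → sum 45
4 25 12 2 21 → sum 64
25 12 2 21 9 → sum 69
12 2 21 9 24 → sum 68
2 21 9 24 7 → sum 63
21 9 24 7 22 → sum 83
9 24 7 22 14 → sum 76
24 7 22 14 12 → sum 79
7 22 14 12 23 → sum 78
22 14 12 23 12 → sum 83
14 12 23 12 2 → sum 63
12 23 12 2 10 → sum 59
23 12 2 10 9 → sum 56
12 2 10 9 23 → sum 56
Maximum of these is 83.

83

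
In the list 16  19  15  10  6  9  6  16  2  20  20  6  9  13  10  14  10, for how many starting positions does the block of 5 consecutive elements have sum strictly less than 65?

11

16 19 15 10 6 → sum 66
19 15 10 6 9 → sum 59  < 65 ✓
15 10 6 9 6 → sum 46  < 65 ✓
10 6 9 6 16 → sum 47  < 65 ✓
6 9 6 16 2 → sum 39  < 65 ✓
9 6 16 2 20 → sum 53  < 65 ✓
6 16 2 20 20 → sum 64  < 65 ✓
16 2 20 20 6 → sum 64  < 65 ✓
2 20 20 6 9 → sum 57  < 65 ✓
20 20 6 9 13 → sum 68
20 6 9 13 10 → sum 58  < 65 ✓
6 9 13 10 14 → sum 52  < 65 ✓
9 13 10 14 10 → sum 56  < 65 ✓
11 windows satisfy the condition.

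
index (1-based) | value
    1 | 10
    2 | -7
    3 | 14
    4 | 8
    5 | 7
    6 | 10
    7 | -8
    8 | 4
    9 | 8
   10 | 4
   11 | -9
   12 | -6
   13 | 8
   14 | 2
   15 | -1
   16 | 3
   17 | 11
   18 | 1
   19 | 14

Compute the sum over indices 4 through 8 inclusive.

Elements at indices 4..8: 8, 7, 10, -8, 4
sum(8, 7, 10, -8, 4) = 21

21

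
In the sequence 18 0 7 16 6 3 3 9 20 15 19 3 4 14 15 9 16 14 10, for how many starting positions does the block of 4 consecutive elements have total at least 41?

[18, 0, 7, 16] → sum 41  ≥ 41 ✓
[0, 7, 16, 6] → sum 29
[7, 16, 6, 3] → sum 32
[16, 6, 3, 3] → sum 28
[6, 3, 3, 9] → sum 21
[3, 3, 9, 20] → sum 35
[3, 9, 20, 15] → sum 47  ≥ 41 ✓
[9, 20, 15, 19] → sum 63  ≥ 41 ✓
[20, 15, 19, 3] → sum 57  ≥ 41 ✓
[15, 19, 3, 4] → sum 41  ≥ 41 ✓
[19, 3, 4, 14] → sum 40
[3, 4, 14, 15] → sum 36
[4, 14, 15, 9] → sum 42  ≥ 41 ✓
[14, 15, 9, 16] → sum 54  ≥ 41 ✓
[15, 9, 16, 14] → sum 54  ≥ 41 ✓
[9, 16, 14, 10] → sum 49  ≥ 41 ✓
9 windows satisfy the condition.

9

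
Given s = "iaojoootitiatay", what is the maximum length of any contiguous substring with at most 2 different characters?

[i] 1 distinct, len 1
[i, a] 2 distinct, len 2
[a, o] 2 distinct, len 2
[o, j] 2 distinct, len 2
[o, j, o] 2 distinct, len 3
[o, j, o, o] 2 distinct, len 4
[o, j, o, o, o] 2 distinct, len 5
[o, o, o, t] 2 distinct, len 4
[t, i] 2 distinct, len 2
[t, i, t] 2 distinct, len 3
[t, i, t, i] 2 distinct, len 4
[i, a] 2 distinct, len 2
[a, t] 2 distinct, len 2
[a, t, a] 2 distinct, len 3
[a, y] 2 distinct, len 2
Longest length with ≤2 distinct: 5.

5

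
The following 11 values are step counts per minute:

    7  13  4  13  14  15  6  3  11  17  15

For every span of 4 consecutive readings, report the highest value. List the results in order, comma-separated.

13, 14, 15, 15, 15, 15, 17, 17

7 13 4 13 → max 13
13 4 13 14 → max 14
4 13 14 15 → max 15
13 14 15 6 → max 15
14 15 6 3 → max 15
15 6 3 11 → max 15
6 3 11 17 → max 17
3 11 17 15 → max 17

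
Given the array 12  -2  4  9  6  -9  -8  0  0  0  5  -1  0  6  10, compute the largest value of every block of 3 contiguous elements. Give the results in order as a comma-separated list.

12 -2 4 → max 12
-2 4 9 → max 9
4 9 6 → max 9
9 6 -9 → max 9
6 -9 -8 → max 6
-9 -8 0 → max 0
-8 0 0 → max 0
0 0 0 → max 0
0 0 5 → max 5
0 5 -1 → max 5
5 -1 0 → max 5
-1 0 6 → max 6
0 6 10 → max 10

12, 9, 9, 9, 6, 0, 0, 0, 5, 5, 5, 6, 10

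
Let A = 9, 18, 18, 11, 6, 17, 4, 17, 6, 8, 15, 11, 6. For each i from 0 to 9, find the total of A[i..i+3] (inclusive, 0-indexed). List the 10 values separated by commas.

9 18 18 11 → sum 56
18 18 11 6 → sum 53
18 11 6 17 → sum 52
11 6 17 4 → sum 38
6 17 4 17 → sum 44
17 4 17 6 → sum 44
4 17 6 8 → sum 35
17 6 8 15 → sum 46
6 8 15 11 → sum 40
8 15 11 6 → sum 40

56, 53, 52, 38, 44, 44, 35, 46, 40, 40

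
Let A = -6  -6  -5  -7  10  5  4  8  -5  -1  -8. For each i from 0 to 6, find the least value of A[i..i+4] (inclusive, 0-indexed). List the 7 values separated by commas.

-7, -7, -7, -7, -5, -5, -8

[-6, -6, -5, -7, 10] → min -7
[-6, -5, -7, 10, 5] → min -7
[-5, -7, 10, 5, 4] → min -7
[-7, 10, 5, 4, 8] → min -7
[10, 5, 4, 8, -5] → min -5
[5, 4, 8, -5, -1] → min -5
[4, 8, -5, -1, -8] → min -8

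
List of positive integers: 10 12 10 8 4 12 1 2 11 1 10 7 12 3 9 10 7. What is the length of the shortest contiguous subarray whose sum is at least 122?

Extend right; whenever the sum reaches 122, record the length and shrink from the left:
add 10: running sum 10 < 122
add 12: running sum 22 < 122
add 10: running sum 32 < 122
add 8: running sum 40 < 122
add 4: running sum 44 < 122
add 12: running sum 56 < 122
add 1: running sum 57 < 122
add 2: running sum 59 < 122
add 11: running sum 70 < 122
add 1: running sum 71 < 122
add 10: running sum 81 < 122
add 7: running sum 88 < 122
add 12: running sum 100 < 122
add 3: running sum 103 < 122
add 9: running sum 112 < 122
end 15: [10, 12, 10, 8, 4, 12, 1, 2, 11, 1, 10, 7, 12, 3, 9, 10] sum 122, len 16
end 16: [10, 12, 10, 8, 4, 12, 1, 2, 11, 1, 10, 7, 12, 3, 9, 10, 7] sum 129, len 17
Shortest qualifying length: 16.

16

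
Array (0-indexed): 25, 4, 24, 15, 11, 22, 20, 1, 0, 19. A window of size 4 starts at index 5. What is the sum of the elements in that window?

43

Elements at indices 5..8: 22, 20, 1, 0
sum(22, 20, 1, 0) = 43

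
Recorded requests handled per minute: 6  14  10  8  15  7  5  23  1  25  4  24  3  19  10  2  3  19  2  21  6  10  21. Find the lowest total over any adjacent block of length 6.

6 14 10 8 15 7 → sum 60
14 10 8 15 7 5 → sum 59
10 8 15 7 5 23 → sum 68
8 15 7 5 23 1 → sum 59
15 7 5 23 1 25 → sum 76
7 5 23 1 25 4 → sum 65
5 23 1 25 4 24 → sum 82
23 1 25 4 24 3 → sum 80
1 25 4 24 3 19 → sum 76
25 4 24 3 19 10 → sum 85
4 24 3 19 10 2 → sum 62
24 3 19 10 2 3 → sum 61
3 19 10 2 3 19 → sum 56
19 10 2 3 19 2 → sum 55
10 2 3 19 2 21 → sum 57
2 3 19 2 21 6 → sum 53
3 19 2 21 6 10 → sum 61
19 2 21 6 10 21 → sum 79
Lowest of these is 53.

53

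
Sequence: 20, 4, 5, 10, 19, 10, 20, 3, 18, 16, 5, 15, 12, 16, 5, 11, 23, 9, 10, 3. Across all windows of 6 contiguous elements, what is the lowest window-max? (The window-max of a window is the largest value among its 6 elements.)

16

[20, 4, 5, 10, 19, 10] → max 20
[4, 5, 10, 19, 10, 20] → max 20
[5, 10, 19, 10, 20, 3] → max 20
[10, 19, 10, 20, 3, 18] → max 20
[19, 10, 20, 3, 18, 16] → max 20
[10, 20, 3, 18, 16, 5] → max 20
[20, 3, 18, 16, 5, 15] → max 20
[3, 18, 16, 5, 15, 12] → max 18
[18, 16, 5, 15, 12, 16] → max 18
[16, 5, 15, 12, 16, 5] → max 16
[5, 15, 12, 16, 5, 11] → max 16
[15, 12, 16, 5, 11, 23] → max 23
[12, 16, 5, 11, 23, 9] → max 23
[16, 5, 11, 23, 9, 10] → max 23
[5, 11, 23, 9, 10, 3] → max 23
Lowest of these is 16.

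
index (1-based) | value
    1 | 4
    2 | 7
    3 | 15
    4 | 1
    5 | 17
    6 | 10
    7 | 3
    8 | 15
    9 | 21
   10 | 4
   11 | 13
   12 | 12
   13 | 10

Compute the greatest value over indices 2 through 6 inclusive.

17

Elements at indices 2..6: 7, 15, 1, 17, 10
max(7, 15, 1, 17, 10) = 17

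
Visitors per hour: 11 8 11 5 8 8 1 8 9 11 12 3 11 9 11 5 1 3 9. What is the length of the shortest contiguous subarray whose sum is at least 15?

2

add 11: running sum 11 < 15
end 1: [11, 8] sum 19, len 2
end 2: [8, 11] sum 19, len 2
end 3: [11, 5] sum 16, len 2
end 4: [11, 5, 8] sum 24, len 3
end 5: [8, 8] sum 16, len 2
end 6: [8, 8, 1] sum 17, len 3
end 7: [8, 1, 8] sum 17, len 3
end 8: [8, 9] sum 17, len 2
end 9: [9, 11] sum 20, len 2
end 10: [11, 12] sum 23, len 2
end 11: [12, 3] sum 15, len 2
end 12: [12, 3, 11] sum 26, len 3
end 13: [11, 9] sum 20, len 2
end 14: [9, 11] sum 20, len 2
end 15: [11, 5] sum 16, len 2
end 16: [11, 5, 1] sum 17, len 3
end 17: [11, 5, 1, 3] sum 20, len 4
end 18: [5, 1, 3, 9] sum 18, len 4
Shortest qualifying length: 2.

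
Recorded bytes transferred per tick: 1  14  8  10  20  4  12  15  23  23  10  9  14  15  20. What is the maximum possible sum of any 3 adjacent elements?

61

(1, 14, 8) → sum 23
(14, 8, 10) → sum 32
(8, 10, 20) → sum 38
(10, 20, 4) → sum 34
(20, 4, 12) → sum 36
(4, 12, 15) → sum 31
(12, 15, 23) → sum 50
(15, 23, 23) → sum 61
(23, 23, 10) → sum 56
(23, 10, 9) → sum 42
(10, 9, 14) → sum 33
(9, 14, 15) → sum 38
(14, 15, 20) → sum 49
Maximum of these is 61.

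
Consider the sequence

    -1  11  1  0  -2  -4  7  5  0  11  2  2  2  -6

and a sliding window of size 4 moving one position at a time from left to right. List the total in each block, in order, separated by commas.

-1 11 1 0 → sum 11
11 1 0 -2 → sum 10
1 0 -2 -4 → sum -5
0 -2 -4 7 → sum 1
-2 -4 7 5 → sum 6
-4 7 5 0 → sum 8
7 5 0 11 → sum 23
5 0 11 2 → sum 18
0 11 2 2 → sum 15
11 2 2 2 → sum 17
2 2 2 -6 → sum 0

11, 10, -5, 1, 6, 8, 23, 18, 15, 17, 0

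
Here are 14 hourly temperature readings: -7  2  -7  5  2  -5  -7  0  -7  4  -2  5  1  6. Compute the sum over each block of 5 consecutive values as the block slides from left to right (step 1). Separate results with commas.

Sliding a size-5 window across the 14 values:
-7 2 -7 5 2 → sum -5
2 -7 5 2 -5 → sum -3
-7 5 2 -5 -7 → sum -12
5 2 -5 -7 0 → sum -5
2 -5 -7 0 -7 → sum -17
-5 -7 0 -7 4 → sum -15
-7 0 -7 4 -2 → sum -12
0 -7 4 -2 5 → sum 0
-7 4 -2 5 1 → sum 1
4 -2 5 1 6 → sum 14

-5, -3, -12, -5, -17, -15, -12, 0, 1, 14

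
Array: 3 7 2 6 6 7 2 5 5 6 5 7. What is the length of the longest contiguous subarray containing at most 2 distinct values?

add 3: window [3] (1 distinct), len 1
add 7: window [3, 7] (2 distinct), len 2
add 2: window [7, 2] (2 distinct), len 2
add 6: window [2, 6] (2 distinct), len 2
add 6: window [2, 6, 6] (2 distinct), len 3
add 7: window [6, 6, 7] (2 distinct), len 3
add 2: window [7, 2] (2 distinct), len 2
add 5: window [2, 5] (2 distinct), len 2
add 5: window [2, 5, 5] (2 distinct), len 3
add 6: window [5, 5, 6] (2 distinct), len 3
add 5: window [5, 5, 6, 5] (2 distinct), len 4
add 7: window [5, 7] (2 distinct), len 2
Longest length with ≤2 distinct: 4.

4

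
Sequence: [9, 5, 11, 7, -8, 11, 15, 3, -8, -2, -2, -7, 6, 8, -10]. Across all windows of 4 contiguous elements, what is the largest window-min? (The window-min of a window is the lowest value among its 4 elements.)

5

Each size-4 window and its min:
9 5 11 7 → min 5
5 11 7 -8 → min -8
11 7 -8 11 → min -8
7 -8 11 15 → min -8
-8 11 15 3 → min -8
11 15 3 -8 → min -8
15 3 -8 -2 → min -8
3 -8 -2 -2 → min -8
-8 -2 -2 -7 → min -8
-2 -2 -7 6 → min -7
-2 -7 6 8 → min -7
-7 6 8 -10 → min -10
Largest of these is 5.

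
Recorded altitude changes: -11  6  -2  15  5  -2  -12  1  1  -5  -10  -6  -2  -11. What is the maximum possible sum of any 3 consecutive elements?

19

-11 6 -2 → sum -7
6 -2 15 → sum 19
-2 15 5 → sum 18
15 5 -2 → sum 18
5 -2 -12 → sum -9
-2 -12 1 → sum -13
-12 1 1 → sum -10
1 1 -5 → sum -3
1 -5 -10 → sum -14
-5 -10 -6 → sum -21
-10 -6 -2 → sum -18
-6 -2 -11 → sum -19
Maximum of these is 19.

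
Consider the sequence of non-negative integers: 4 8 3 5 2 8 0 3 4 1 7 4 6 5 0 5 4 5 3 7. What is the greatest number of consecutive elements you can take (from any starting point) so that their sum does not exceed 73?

Extend to the right; shrink from the left whenever the sum exceeds 73:
→ 4: sum 4, len 1
→ 8: sum 12, len 2
→ 3: sum 15, len 3
→ 5: sum 20, len 4
→ 2: sum 22, len 5
→ 8: sum 30, len 6
→ 0: sum 30, len 7
→ 3: sum 33, len 8
→ 4: sum 37, len 9
→ 1: sum 38, len 10
→ 7: sum 45, len 11
→ 4: sum 49, len 12
→ 6: sum 55, len 13
→ 5: sum 60, len 14
→ 0: sum 60, len 15
→ 5: sum 65, len 16
→ 4: sum 69, len 17
→ 5 (dropped 4): sum 70, len 17
→ 3: sum 73, len 18
→ 7 (dropped 8): sum 72, len 18
Longest length seen: 18.

18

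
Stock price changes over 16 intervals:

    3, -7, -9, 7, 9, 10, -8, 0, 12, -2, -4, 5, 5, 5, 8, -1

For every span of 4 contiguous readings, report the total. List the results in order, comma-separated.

-6, 0, 17, 18, 11, 14, 2, 6, 11, 4, 11, 23, 17

3 -7 -9 7 → sum -6
-7 -9 7 9 → sum 0
-9 7 9 10 → sum 17
7 9 10 -8 → sum 18
9 10 -8 0 → sum 11
10 -8 0 12 → sum 14
-8 0 12 -2 → sum 2
0 12 -2 -4 → sum 6
12 -2 -4 5 → sum 11
-2 -4 5 5 → sum 4
-4 5 5 5 → sum 11
5 5 5 8 → sum 23
5 5 8 -1 → sum 17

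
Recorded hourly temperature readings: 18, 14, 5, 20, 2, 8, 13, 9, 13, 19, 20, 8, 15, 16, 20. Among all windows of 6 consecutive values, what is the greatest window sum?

98

[18, 14, 5, 20, 2, 8] → sum 67
[14, 5, 20, 2, 8, 13] → sum 62
[5, 20, 2, 8, 13, 9] → sum 57
[20, 2, 8, 13, 9, 13] → sum 65
[2, 8, 13, 9, 13, 19] → sum 64
[8, 13, 9, 13, 19, 20] → sum 82
[13, 9, 13, 19, 20, 8] → sum 82
[9, 13, 19, 20, 8, 15] → sum 84
[13, 19, 20, 8, 15, 16] → sum 91
[19, 20, 8, 15, 16, 20] → sum 98
Greatest of these is 98.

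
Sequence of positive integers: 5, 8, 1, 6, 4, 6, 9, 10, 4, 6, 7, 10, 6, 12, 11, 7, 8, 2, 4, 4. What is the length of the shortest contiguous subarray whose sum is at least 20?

2

add 5: running sum 5 < 20
add 8: running sum 13 < 20
add 1: running sum 14 < 20
add 6: shortest ending here [5, 8, 1, 6] sum 20, len 4
add 4: shortest ending here [5, 8, 1, 6, 4] sum 24, len 5
add 6: shortest ending here [8, 1, 6, 4, 6] sum 25, len 5
add 9: shortest ending here [6, 4, 6, 9] sum 25, len 4
add 10: shortest ending here [6, 9, 10] sum 25, len 3
add 4: shortest ending here [9, 10, 4] sum 23, len 3
add 6: shortest ending here [10, 4, 6] sum 20, len 3
add 7: shortest ending here [10, 4, 6, 7] sum 27, len 4
add 10: shortest ending here [6, 7, 10] sum 23, len 3
add 6: shortest ending here [7, 10, 6] sum 23, len 3
add 12: shortest ending here [10, 6, 12] sum 28, len 3
add 11: shortest ending here [12, 11] sum 23, len 2
add 7: shortest ending here [12, 11, 7] sum 30, len 3
add 8: shortest ending here [11, 7, 8] sum 26, len 3
add 2: shortest ending here [11, 7, 8, 2] sum 28, len 4
add 4: shortest ending here [7, 8, 2, 4] sum 21, len 4
add 4: shortest ending here [7, 8, 2, 4, 4] sum 25, len 5
Shortest qualifying length: 2.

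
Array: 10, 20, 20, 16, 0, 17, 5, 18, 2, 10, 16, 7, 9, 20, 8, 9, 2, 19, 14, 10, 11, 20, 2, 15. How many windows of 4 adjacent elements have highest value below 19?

7

[10, 20, 20, 16] → max 20
[20, 20, 16, 0] → max 20
[20, 16, 0, 17] → max 20
[16, 0, 17, 5] → max 17  < 19 ✓
[0, 17, 5, 18] → max 18  < 19 ✓
[17, 5, 18, 2] → max 18  < 19 ✓
[5, 18, 2, 10] → max 18  < 19 ✓
[18, 2, 10, 16] → max 18  < 19 ✓
[2, 10, 16, 7] → max 16  < 19 ✓
[10, 16, 7, 9] → max 16  < 19 ✓
[16, 7, 9, 20] → max 20
[7, 9, 20, 8] → max 20
[9, 20, 8, 9] → max 20
[20, 8, 9, 2] → max 20
[8, 9, 2, 19] → max 19
[9, 2, 19, 14] → max 19
[2, 19, 14, 10] → max 19
[19, 14, 10, 11] → max 19
[14, 10, 11, 20] → max 20
[10, 11, 20, 2] → max 20
[11, 20, 2, 15] → max 20
7 windows satisfy the condition.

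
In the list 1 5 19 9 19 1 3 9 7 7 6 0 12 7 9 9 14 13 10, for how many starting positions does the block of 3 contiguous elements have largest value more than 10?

11

1 5 19 → max 19  > 10 ✓
5 19 9 → max 19  > 10 ✓
19 9 19 → max 19  > 10 ✓
9 19 1 → max 19  > 10 ✓
19 1 3 → max 19  > 10 ✓
1 3 9 → max 9
3 9 7 → max 9
9 7 7 → max 9
7 7 6 → max 7
7 6 0 → max 7
6 0 12 → max 12  > 10 ✓
0 12 7 → max 12  > 10 ✓
12 7 9 → max 12  > 10 ✓
7 9 9 → max 9
9 9 14 → max 14  > 10 ✓
9 14 13 → max 14  > 10 ✓
14 13 10 → max 14  > 10 ✓
11 windows satisfy the condition.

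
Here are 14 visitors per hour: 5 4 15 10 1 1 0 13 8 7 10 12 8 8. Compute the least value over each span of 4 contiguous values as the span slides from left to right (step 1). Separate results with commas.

(5, 4, 15, 10) → min 4
(4, 15, 10, 1) → min 1
(15, 10, 1, 1) → min 1
(10, 1, 1, 0) → min 0
(1, 1, 0, 13) → min 0
(1, 0, 13, 8) → min 0
(0, 13, 8, 7) → min 0
(13, 8, 7, 10) → min 7
(8, 7, 10, 12) → min 7
(7, 10, 12, 8) → min 7
(10, 12, 8, 8) → min 8

4, 1, 1, 0, 0, 0, 0, 7, 7, 7, 8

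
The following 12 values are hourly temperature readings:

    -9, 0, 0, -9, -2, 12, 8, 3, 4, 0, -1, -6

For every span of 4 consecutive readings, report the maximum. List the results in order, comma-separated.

0, 0, 12, 12, 12, 12, 8, 4, 4

[-9, 0, 0, -9] → max 0
[0, 0, -9, -2] → max 0
[0, -9, -2, 12] → max 12
[-9, -2, 12, 8] → max 12
[-2, 12, 8, 3] → max 12
[12, 8, 3, 4] → max 12
[8, 3, 4, 0] → max 8
[3, 4, 0, -1] → max 4
[4, 0, -1, -6] → max 4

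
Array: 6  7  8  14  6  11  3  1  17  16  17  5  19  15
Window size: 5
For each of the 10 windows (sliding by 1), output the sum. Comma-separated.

Sliding a size-5 window across the 14 values:
6 7 8 14 6 → sum 41
7 8 14 6 11 → sum 46
8 14 6 11 3 → sum 42
14 6 11 3 1 → sum 35
6 11 3 1 17 → sum 38
11 3 1 17 16 → sum 48
3 1 17 16 17 → sum 54
1 17 16 17 5 → sum 56
17 16 17 5 19 → sum 74
16 17 5 19 15 → sum 72

41, 46, 42, 35, 38, 48, 54, 56, 74, 72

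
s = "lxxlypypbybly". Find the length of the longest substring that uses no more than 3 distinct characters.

7

add l: window [l] (1 distinct), len 1
add x: window [l, x] (2 distinct), len 2
add x: window [l, x, x] (2 distinct), len 3
add l: window [l, x, x, l] (2 distinct), len 4
add y: window [l, x, x, l, y] (3 distinct), len 5
add p: window [l, y, p] (3 distinct), len 3
add y: window [l, y, p, y] (3 distinct), len 4
add p: window [l, y, p, y, p] (3 distinct), len 5
add b: window [y, p, y, p, b] (3 distinct), len 5
add y: window [y, p, y, p, b, y] (3 distinct), len 6
add b: window [y, p, y, p, b, y, b] (3 distinct), len 7
add l: window [b, y, b, l] (3 distinct), len 4
add y: window [b, y, b, l, y] (3 distinct), len 5
Longest length with ≤3 distinct: 7.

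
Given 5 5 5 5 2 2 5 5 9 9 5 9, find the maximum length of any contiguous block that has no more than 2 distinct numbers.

Extend right; when distinct count exceeds 2, shrink from the left:
add 5: window [5] (1 distinct), len 1
add 5: window [5, 5] (1 distinct), len 2
add 5: window [5, 5, 5] (1 distinct), len 3
add 5: window [5, 5, 5, 5] (1 distinct), len 4
add 2: window [5, 5, 5, 5, 2] (2 distinct), len 5
add 2: window [5, 5, 5, 5, 2, 2] (2 distinct), len 6
add 5: window [5, 5, 5, 5, 2, 2, 5] (2 distinct), len 7
add 5: window [5, 5, 5, 5, 2, 2, 5, 5] (2 distinct), len 8
add 9: window [5, 5, 9] (2 distinct), len 3
add 9: window [5, 5, 9, 9] (2 distinct), len 4
add 5: window [5, 5, 9, 9, 5] (2 distinct), len 5
add 9: window [5, 5, 9, 9, 5, 9] (2 distinct), len 6
Longest length with ≤2 distinct: 8.

8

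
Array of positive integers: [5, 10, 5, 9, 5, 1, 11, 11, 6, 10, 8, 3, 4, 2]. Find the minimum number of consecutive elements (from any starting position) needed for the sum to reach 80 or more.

Extend right; whenever the sum reaches 80, record the length and shrink from the left:
add 5: running sum 5 < 80
add 10: running sum 15 < 80
add 5: running sum 20 < 80
add 9: running sum 29 < 80
add 5: running sum 34 < 80
add 1: running sum 35 < 80
add 11: running sum 46 < 80
add 11: running sum 57 < 80
add 6: running sum 63 < 80
add 10: running sum 73 < 80
add 8: shortest ending here [5, 10, 5, 9, 5, 1, 11, 11, 6, 10, 8] sum 81, len 11
add 3: shortest ending here [5, 10, 5, 9, 5, 1, 11, 11, 6, 10, 8, 3] sum 84, len 12
add 4: shortest ending here [10, 5, 9, 5, 1, 11, 11, 6, 10, 8, 3, 4] sum 83, len 12
add 2: shortest ending here [10, 5, 9, 5, 1, 11, 11, 6, 10, 8, 3, 4, 2] sum 85, len 13
Shortest qualifying length: 11.

11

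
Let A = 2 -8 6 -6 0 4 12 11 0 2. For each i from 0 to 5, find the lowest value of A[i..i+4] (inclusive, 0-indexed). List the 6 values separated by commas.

-8, -8, -6, -6, 0, 0

(2, -8, 6, -6, 0) → min -8
(-8, 6, -6, 0, 4) → min -8
(6, -6, 0, 4, 12) → min -6
(-6, 0, 4, 12, 11) → min -6
(0, 4, 12, 11, 0) → min 0
(4, 12, 11, 0, 2) → min 0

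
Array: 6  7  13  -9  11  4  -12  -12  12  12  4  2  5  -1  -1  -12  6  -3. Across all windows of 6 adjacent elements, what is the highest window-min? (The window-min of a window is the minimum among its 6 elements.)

-1

Each size-6 window and its min:
(6, 7, 13, -9, 11, 4) → min -9
(7, 13, -9, 11, 4, -12) → min -12
(13, -9, 11, 4, -12, -12) → min -12
(-9, 11, 4, -12, -12, 12) → min -12
(11, 4, -12, -12, 12, 12) → min -12
(4, -12, -12, 12, 12, 4) → min -12
(-12, -12, 12, 12, 4, 2) → min -12
(-12, 12, 12, 4, 2, 5) → min -12
(12, 12, 4, 2, 5, -1) → min -1
(12, 4, 2, 5, -1, -1) → min -1
(4, 2, 5, -1, -1, -12) → min -12
(2, 5, -1, -1, -12, 6) → min -12
(5, -1, -1, -12, 6, -3) → min -12
Highest of these is -1.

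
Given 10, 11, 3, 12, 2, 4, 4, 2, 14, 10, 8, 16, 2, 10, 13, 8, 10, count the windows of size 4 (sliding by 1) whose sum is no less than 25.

(10, 11, 3, 12) → sum 36  ≥ 25 ✓
(11, 3, 12, 2) → sum 28  ≥ 25 ✓
(3, 12, 2, 4) → sum 21
(12, 2, 4, 4) → sum 22
(2, 4, 4, 2) → sum 12
(4, 4, 2, 14) → sum 24
(4, 2, 14, 10) → sum 30  ≥ 25 ✓
(2, 14, 10, 8) → sum 34  ≥ 25 ✓
(14, 10, 8, 16) → sum 48  ≥ 25 ✓
(10, 8, 16, 2) → sum 36  ≥ 25 ✓
(8, 16, 2, 10) → sum 36  ≥ 25 ✓
(16, 2, 10, 13) → sum 41  ≥ 25 ✓
(2, 10, 13, 8) → sum 33  ≥ 25 ✓
(10, 13, 8, 10) → sum 41  ≥ 25 ✓
10 windows satisfy the condition.

10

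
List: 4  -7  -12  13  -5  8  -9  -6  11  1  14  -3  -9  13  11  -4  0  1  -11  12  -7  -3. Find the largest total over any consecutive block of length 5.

26

(4, -7, -12, 13, -5) → sum -7
(-7, -12, 13, -5, 8) → sum -3
(-12, 13, -5, 8, -9) → sum -5
(13, -5, 8, -9, -6) → sum 1
(-5, 8, -9, -6, 11) → sum -1
(8, -9, -6, 11, 1) → sum 5
(-9, -6, 11, 1, 14) → sum 11
(-6, 11, 1, 14, -3) → sum 17
(11, 1, 14, -3, -9) → sum 14
(1, 14, -3, -9, 13) → sum 16
(14, -3, -9, 13, 11) → sum 26
(-3, -9, 13, 11, -4) → sum 8
(-9, 13, 11, -4, 0) → sum 11
(13, 11, -4, 0, 1) → sum 21
(11, -4, 0, 1, -11) → sum -3
(-4, 0, 1, -11, 12) → sum -2
(0, 1, -11, 12, -7) → sum -5
(1, -11, 12, -7, -3) → sum -8
Largest of these is 26.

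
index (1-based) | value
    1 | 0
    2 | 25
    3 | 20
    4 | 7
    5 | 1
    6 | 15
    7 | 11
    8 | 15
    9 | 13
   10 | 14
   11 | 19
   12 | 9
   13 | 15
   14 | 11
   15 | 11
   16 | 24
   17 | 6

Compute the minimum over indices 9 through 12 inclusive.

Elements at indices 9..12: 13, 14, 19, 9
min(13, 14, 19, 9) = 9

9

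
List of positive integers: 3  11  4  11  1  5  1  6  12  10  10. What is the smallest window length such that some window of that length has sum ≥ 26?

3

Extend right; whenever the sum reaches 26, record the length and shrink from the left:
add 3: running sum 3 < 26
add 11: running sum 14 < 26
add 4: running sum 18 < 26
add 11: shortest ending here [11, 4, 11] sum 26, len 3
add 1: shortest ending here [11, 4, 11, 1] sum 27, len 4
add 5: shortest ending here [11, 4, 11, 1, 5] sum 32, len 5
add 1: shortest ending here [11, 4, 11, 1, 5, 1] sum 33, len 6
add 6: shortest ending here [4, 11, 1, 5, 1, 6] sum 28, len 6
add 12: shortest ending here [11, 1, 5, 1, 6, 12] sum 36, len 6
add 10: shortest ending here [6, 12, 10] sum 28, len 3
add 10: shortest ending here [12, 10, 10] sum 32, len 3
Shortest qualifying length: 3.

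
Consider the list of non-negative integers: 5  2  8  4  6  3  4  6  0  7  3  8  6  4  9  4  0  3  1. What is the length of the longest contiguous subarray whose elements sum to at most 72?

add 5: [5] sum 5, len 1
add 2: [5, 2] sum 7, len 2
add 8: [5, 2, 8] sum 15, len 3
add 4: [5, 2, 8, 4] sum 19, len 4
add 6: [5, 2, 8, 4, 6] sum 25, len 5
add 3: [5, 2, 8, 4, 6, 3] sum 28, len 6
add 4: [5, 2, 8, 4, 6, 3, 4] sum 32, len 7
add 6: [5, 2, 8, 4, 6, 3, 4, 6] sum 38, len 8
add 0: [5, 2, 8, 4, 6, 3, 4, 6, 0] sum 38, len 9
add 7: [5, 2, 8, 4, 6, 3, 4, 6, 0, 7] sum 45, len 10
add 3: [5, 2, 8, 4, 6, 3, 4, 6, 0, 7, 3] sum 48, len 11
add 8: [5, 2, 8, 4, 6, 3, 4, 6, 0, 7, 3, 8] sum 56, len 12
add 6: [5, 2, 8, 4, 6, 3, 4, 6, 0, 7, 3, 8, 6] sum 62, len 13
add 4: [5, 2, 8, 4, 6, 3, 4, 6, 0, 7, 3, 8, 6, 4] sum 66, len 14
add 9: [2, 8, 4, 6, 3, 4, 6, 0, 7, 3, 8, 6, 4, 9] sum 70, len 14
add 4: [8, 4, 6, 3, 4, 6, 0, 7, 3, 8, 6, 4, 9, 4] sum 72, len 14
add 0: [8, 4, 6, 3, 4, 6, 0, 7, 3, 8, 6, 4, 9, 4, 0] sum 72, len 15
add 3: [4, 6, 3, 4, 6, 0, 7, 3, 8, 6, 4, 9, 4, 0, 3] sum 67, len 15
add 1: [4, 6, 3, 4, 6, 0, 7, 3, 8, 6, 4, 9, 4, 0, 3, 1] sum 68, len 16
Longest length seen: 16.

16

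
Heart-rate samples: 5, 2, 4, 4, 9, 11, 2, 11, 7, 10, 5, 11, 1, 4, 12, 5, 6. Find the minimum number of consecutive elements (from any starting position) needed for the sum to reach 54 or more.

7

add 5: running sum 5 < 54
add 2: running sum 7 < 54
add 4: running sum 11 < 54
add 4: running sum 15 < 54
add 9: running sum 24 < 54
add 11: running sum 35 < 54
add 2: running sum 37 < 54
add 11: running sum 48 < 54
add 7: shortest ending here [5, 2, 4, 4, 9, 11, 2, 11, 7] sum 55, len 9
add 10: shortest ending here [4, 9, 11, 2, 11, 7, 10] sum 54, len 7
add 5: shortest ending here [9, 11, 2, 11, 7, 10, 5] sum 55, len 7
add 11: shortest ending here [11, 2, 11, 7, 10, 5, 11] sum 57, len 7
add 1: shortest ending here [11, 2, 11, 7, 10, 5, 11, 1] sum 58, len 8
add 4: shortest ending here [11, 2, 11, 7, 10, 5, 11, 1, 4] sum 62, len 9
add 12: shortest ending here [11, 7, 10, 5, 11, 1, 4, 12] sum 61, len 8
add 5: shortest ending here [7, 10, 5, 11, 1, 4, 12, 5] sum 55, len 8
add 6: shortest ending here [10, 5, 11, 1, 4, 12, 5, 6] sum 54, len 8
Shortest qualifying length: 7.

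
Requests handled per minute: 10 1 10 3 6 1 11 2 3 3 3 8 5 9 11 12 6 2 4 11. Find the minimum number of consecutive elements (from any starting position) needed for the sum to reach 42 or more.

5

Extend right; whenever the sum reaches 42, record the length and shrink from the left:
add 10: running sum 10 < 42
add 1: running sum 11 < 42
add 10: running sum 21 < 42
add 3: running sum 24 < 42
add 6: running sum 30 < 42
add 1: running sum 31 < 42
end 6: [10, 1, 10, 3, 6, 1, 11] sum 42, len 7
end 7: [10, 1, 10, 3, 6, 1, 11, 2] sum 44, len 8
end 8: [10, 1, 10, 3, 6, 1, 11, 2, 3] sum 47, len 9
end 9: [10, 1, 10, 3, 6, 1, 11, 2, 3, 3] sum 50, len 10
end 10: [10, 3, 6, 1, 11, 2, 3, 3, 3] sum 42, len 9
end 11: [10, 3, 6, 1, 11, 2, 3, 3, 3, 8] sum 50, len 10
end 12: [6, 1, 11, 2, 3, 3, 3, 8, 5] sum 42, len 9
end 13: [11, 2, 3, 3, 3, 8, 5, 9] sum 44, len 8
end 14: [3, 3, 3, 8, 5, 9, 11] sum 42, len 7
end 15: [8, 5, 9, 11, 12] sum 45, len 5
end 16: [5, 9, 11, 12, 6] sum 43, len 5
end 17: [5, 9, 11, 12, 6, 2] sum 45, len 6
end 18: [9, 11, 12, 6, 2, 4] sum 44, len 6
end 19: [11, 12, 6, 2, 4, 11] sum 46, len 6
Shortest qualifying length: 5.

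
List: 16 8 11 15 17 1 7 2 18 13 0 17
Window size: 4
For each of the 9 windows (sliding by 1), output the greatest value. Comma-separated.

Sliding a size-4 window across the 12 values:
16 8 11 15 → max 16
8 11 15 17 → max 17
11 15 17 1 → max 17
15 17 1 7 → max 17
17 1 7 2 → max 17
1 7 2 18 → max 18
7 2 18 13 → max 18
2 18 13 0 → max 18
18 13 0 17 → max 18

16, 17, 17, 17, 17, 18, 18, 18, 18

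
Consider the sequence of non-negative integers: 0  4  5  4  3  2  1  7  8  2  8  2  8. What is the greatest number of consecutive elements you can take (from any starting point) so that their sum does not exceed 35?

9

add 0: [0] sum 0, len 1
add 4: [0, 4] sum 4, len 2
add 5: [0, 4, 5] sum 9, len 3
add 4: [0, 4, 5, 4] sum 13, len 4
add 3: [0, 4, 5, 4, 3] sum 16, len 5
add 2: [0, 4, 5, 4, 3, 2] sum 18, len 6
add 1: [0, 4, 5, 4, 3, 2, 1] sum 19, len 7
add 7: [0, 4, 5, 4, 3, 2, 1, 7] sum 26, len 8
add 8: [0, 4, 5, 4, 3, 2, 1, 7, 8] sum 34, len 9
add 2: [5, 4, 3, 2, 1, 7, 8, 2] sum 32, len 8
add 8: [4, 3, 2, 1, 7, 8, 2, 8] sum 35, len 8
add 2: [3, 2, 1, 7, 8, 2, 8, 2] sum 33, len 8
add 8: [7, 8, 2, 8, 2, 8] sum 35, len 6
Longest length seen: 9.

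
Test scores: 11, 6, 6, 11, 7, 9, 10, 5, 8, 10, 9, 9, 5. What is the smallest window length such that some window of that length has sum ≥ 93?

12

add 11: running sum 11 < 93
add 6: running sum 17 < 93
add 6: running sum 23 < 93
add 11: running sum 34 < 93
add 7: running sum 41 < 93
add 9: running sum 50 < 93
add 10: running sum 60 < 93
add 5: running sum 65 < 93
add 8: running sum 73 < 93
add 10: running sum 83 < 93
add 9: running sum 92 < 93
end 11: [11, 6, 6, 11, 7, 9, 10, 5, 8, 10, 9, 9] sum 101, len 12
end 12: [6, 6, 11, 7, 9, 10, 5, 8, 10, 9, 9, 5] sum 95, len 12
Shortest qualifying length: 12.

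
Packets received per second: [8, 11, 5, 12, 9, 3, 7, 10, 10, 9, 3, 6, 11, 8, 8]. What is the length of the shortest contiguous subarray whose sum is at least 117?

Extend right; whenever the sum reaches 117, record the length and shrink from the left:
add 8: running sum 8 < 117
add 11: running sum 19 < 117
add 5: running sum 24 < 117
add 12: running sum 36 < 117
add 9: running sum 45 < 117
add 3: running sum 48 < 117
add 7: running sum 55 < 117
add 10: running sum 65 < 117
add 10: running sum 75 < 117
add 9: running sum 84 < 117
add 3: running sum 87 < 117
add 6: running sum 93 < 117
add 11: running sum 104 < 117
add 8: running sum 112 < 117
end 14: [8, 11, 5, 12, 9, 3, 7, 10, 10, 9, 3, 6, 11, 8, 8] sum 120, len 15
Shortest qualifying length: 15.

15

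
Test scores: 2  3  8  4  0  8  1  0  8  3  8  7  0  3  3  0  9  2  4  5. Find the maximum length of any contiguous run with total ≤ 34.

10

→ 2: sum 2, len 1
→ 3: sum 5, len 2
→ 8: sum 13, len 3
→ 4: sum 17, len 4
→ 0: sum 17, len 5
→ 8: sum 25, len 6
→ 1: sum 26, len 7
→ 0: sum 26, len 8
→ 8: sum 34, len 9
→ 3 (dropped 2, 3): sum 32, len 8
→ 8 (dropped 8): sum 32, len 8
→ 7 (dropped 4, 0, 8): sum 27, len 6
→ 0: sum 27, len 7
→ 3: sum 30, len 8
→ 3: sum 33, len 9
→ 0: sum 33, len 10
→ 9 (dropped 1, 0, 8): sum 33, len 8
→ 2 (dropped 3): sum 32, len 8
→ 4 (dropped 8): sum 28, len 8
→ 5: sum 33, len 9
Longest length seen: 10.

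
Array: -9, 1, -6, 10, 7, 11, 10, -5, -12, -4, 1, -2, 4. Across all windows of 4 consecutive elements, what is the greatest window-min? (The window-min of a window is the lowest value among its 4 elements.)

Each size-4 window and its min:
(-9, 1, -6, 10) → min -9
(1, -6, 10, 7) → min -6
(-6, 10, 7, 11) → min -6
(10, 7, 11, 10) → min 7
(7, 11, 10, -5) → min -5
(11, 10, -5, -12) → min -12
(10, -5, -12, -4) → min -12
(-5, -12, -4, 1) → min -12
(-12, -4, 1, -2) → min -12
(-4, 1, -2, 4) → min -4
Greatest of these is 7.

7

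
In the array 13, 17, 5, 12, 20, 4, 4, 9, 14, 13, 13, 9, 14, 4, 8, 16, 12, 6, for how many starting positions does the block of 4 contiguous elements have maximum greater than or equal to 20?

4

13 17 5 12 → max 17
17 5 12 20 → max 20  ≥ 20 ✓
5 12 20 4 → max 20  ≥ 20 ✓
12 20 4 4 → max 20  ≥ 20 ✓
20 4 4 9 → max 20  ≥ 20 ✓
4 4 9 14 → max 14
4 9 14 13 → max 14
9 14 13 13 → max 14
14 13 13 9 → max 14
13 13 9 14 → max 14
13 9 14 4 → max 14
9 14 4 8 → max 14
14 4 8 16 → max 16
4 8 16 12 → max 16
8 16 12 6 → max 16
4 windows satisfy the condition.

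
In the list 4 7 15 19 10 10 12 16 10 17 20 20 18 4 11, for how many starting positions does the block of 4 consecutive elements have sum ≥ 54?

6

4 7 15 19 → sum 45
7 15 19 10 → sum 51
15 19 10 10 → sum 54  ≥ 54 ✓
19 10 10 12 → sum 51
10 10 12 16 → sum 48
10 12 16 10 → sum 48
12 16 10 17 → sum 55  ≥ 54 ✓
16 10 17 20 → sum 63  ≥ 54 ✓
10 17 20 20 → sum 67  ≥ 54 ✓
17 20 20 18 → sum 75  ≥ 54 ✓
20 20 18 4 → sum 62  ≥ 54 ✓
20 18 4 11 → sum 53
6 windows satisfy the condition.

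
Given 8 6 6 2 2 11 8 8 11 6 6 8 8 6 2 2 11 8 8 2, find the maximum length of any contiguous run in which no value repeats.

3

[8] len 1
[8, 6] len 2
[6] len 1
[6, 2] len 2
[2] len 1
[2, 11] len 2
[2, 11, 8] len 3
[8] len 1
[8, 11] len 2
[8, 11, 6] len 3
[6] len 1
[6, 8] len 2
[8] len 1
[8, 6] len 2
[8, 6, 2] len 3
[2] len 1
[2, 11] len 2
[2, 11, 8] len 3
[8] len 1
[8, 2] len 2
Longest all-distinct length: 3.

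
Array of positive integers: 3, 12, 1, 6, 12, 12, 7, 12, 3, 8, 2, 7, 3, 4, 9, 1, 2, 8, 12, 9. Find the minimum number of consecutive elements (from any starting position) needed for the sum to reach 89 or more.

Extend right; whenever the sum reaches 89, record the length and shrink from the left:
add 3: running sum 3 < 89
add 12: running sum 15 < 89
add 1: running sum 16 < 89
add 6: running sum 22 < 89
add 12: running sum 34 < 89
add 12: running sum 46 < 89
add 7: running sum 53 < 89
add 12: running sum 65 < 89
add 3: running sum 68 < 89
add 8: running sum 76 < 89
add 2: running sum 78 < 89
add 7: running sum 85 < 89
add 3: running sum 88 < 89
add 4: shortest ending here [12, 1, 6, 12, 12, 7, 12, 3, 8, 2, 7, 3, 4] sum 89, len 13
add 9: shortest ending here [12, 1, 6, 12, 12, 7, 12, 3, 8, 2, 7, 3, 4, 9] sum 98, len 14
add 1: shortest ending here [12, 1, 6, 12, 12, 7, 12, 3, 8, 2, 7, 3, 4, 9, 1] sum 99, len 15
add 2: shortest ending here [1, 6, 12, 12, 7, 12, 3, 8, 2, 7, 3, 4, 9, 1, 2] sum 89, len 15
add 8: shortest ending here [12, 12, 7, 12, 3, 8, 2, 7, 3, 4, 9, 1, 2, 8] sum 90, len 14
add 12: shortest ending here [12, 7, 12, 3, 8, 2, 7, 3, 4, 9, 1, 2, 8, 12] sum 90, len 14
add 9: shortest ending here [12, 7, 12, 3, 8, 2, 7, 3, 4, 9, 1, 2, 8, 12, 9] sum 99, len 15
Shortest qualifying length: 13.

13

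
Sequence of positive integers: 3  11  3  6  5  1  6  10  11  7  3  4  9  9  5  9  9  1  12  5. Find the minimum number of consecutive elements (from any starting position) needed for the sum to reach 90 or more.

add 3: running sum 3 < 90
add 11: running sum 14 < 90
add 3: running sum 17 < 90
add 6: running sum 23 < 90
add 5: running sum 28 < 90
add 1: running sum 29 < 90
add 6: running sum 35 < 90
add 10: running sum 45 < 90
add 11: running sum 56 < 90
add 7: running sum 63 < 90
add 3: running sum 66 < 90
add 4: running sum 70 < 90
add 9: running sum 79 < 90
add 9: running sum 88 < 90
end 14: [11, 3, 6, 5, 1, 6, 10, 11, 7, 3, 4, 9, 9, 5] sum 90, len 14
end 15: [11, 3, 6, 5, 1, 6, 10, 11, 7, 3, 4, 9, 9, 5, 9] sum 99, len 15
end 16: [6, 5, 1, 6, 10, 11, 7, 3, 4, 9, 9, 5, 9, 9] sum 94, len 14
end 17: [6, 5, 1, 6, 10, 11, 7, 3, 4, 9, 9, 5, 9, 9, 1] sum 95, len 15
end 18: [6, 10, 11, 7, 3, 4, 9, 9, 5, 9, 9, 1, 12] sum 95, len 13
end 19: [10, 11, 7, 3, 4, 9, 9, 5, 9, 9, 1, 12, 5] sum 94, len 13
Shortest qualifying length: 13.

13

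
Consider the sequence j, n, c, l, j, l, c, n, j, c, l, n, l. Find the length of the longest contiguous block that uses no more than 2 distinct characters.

3

[j] 1 distinct, len 1
[j, n] 2 distinct, len 2
[n, c] 2 distinct, len 2
[c, l] 2 distinct, len 2
[l, j] 2 distinct, len 2
[l, j, l] 2 distinct, len 3
[l, c] 2 distinct, len 2
[c, n] 2 distinct, len 2
[n, j] 2 distinct, len 2
[j, c] 2 distinct, len 2
[c, l] 2 distinct, len 2
[l, n] 2 distinct, len 2
[l, n, l] 2 distinct, len 3
Longest length with ≤2 distinct: 3.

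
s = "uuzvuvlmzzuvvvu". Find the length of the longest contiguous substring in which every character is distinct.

5

[u] len 1
[u] len 1
[u, z] len 2
[u, z, v] len 3
[z, v, u] len 3
[u, v] len 2
[u, v, l] len 3
[u, v, l, m] len 4
[u, v, l, m, z] len 5
[z] len 1
[z, u] len 2
[z, u, v] len 3
[v] len 1
[v] len 1
[v, u] len 2
Longest all-distinct length: 5.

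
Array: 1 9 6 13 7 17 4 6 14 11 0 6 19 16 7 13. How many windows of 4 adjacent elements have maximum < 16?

5

[1, 9, 6, 13] → max 13  < 16 ✓
[9, 6, 13, 7] → max 13  < 16 ✓
[6, 13, 7, 17] → max 17
[13, 7, 17, 4] → max 17
[7, 17, 4, 6] → max 17
[17, 4, 6, 14] → max 17
[4, 6, 14, 11] → max 14  < 16 ✓
[6, 14, 11, 0] → max 14  < 16 ✓
[14, 11, 0, 6] → max 14  < 16 ✓
[11, 0, 6, 19] → max 19
[0, 6, 19, 16] → max 19
[6, 19, 16, 7] → max 19
[19, 16, 7, 13] → max 19
5 windows satisfy the condition.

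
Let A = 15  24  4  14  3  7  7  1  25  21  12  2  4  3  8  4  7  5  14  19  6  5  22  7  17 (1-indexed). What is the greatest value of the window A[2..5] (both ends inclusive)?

Elements at indices 2..5: 24, 4, 14, 3
max(24, 4, 14, 3) = 24

24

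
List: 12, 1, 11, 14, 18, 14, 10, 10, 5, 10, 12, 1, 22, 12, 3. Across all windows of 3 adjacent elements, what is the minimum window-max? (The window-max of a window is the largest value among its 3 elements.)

10

12 1 11 → max 12
1 11 14 → max 14
11 14 18 → max 18
14 18 14 → max 18
18 14 10 → max 18
14 10 10 → max 14
10 10 5 → max 10
10 5 10 → max 10
5 10 12 → max 12
10 12 1 → max 12
12 1 22 → max 22
1 22 12 → max 22
22 12 3 → max 22
Minimum of these is 10.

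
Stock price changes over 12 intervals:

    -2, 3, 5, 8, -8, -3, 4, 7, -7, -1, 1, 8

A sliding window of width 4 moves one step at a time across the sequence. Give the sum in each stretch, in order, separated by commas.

14, 8, 2, 1, 0, 1, 3, 0, 1

(-2, 3, 5, 8) → sum 14
(3, 5, 8, -8) → sum 8
(5, 8, -8, -3) → sum 2
(8, -8, -3, 4) → sum 1
(-8, -3, 4, 7) → sum 0
(-3, 4, 7, -7) → sum 1
(4, 7, -7, -1) → sum 3
(7, -7, -1, 1) → sum 0
(-7, -1, 1, 8) → sum 1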